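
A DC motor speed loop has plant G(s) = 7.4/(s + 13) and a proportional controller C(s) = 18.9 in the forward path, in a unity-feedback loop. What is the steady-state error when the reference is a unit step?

0.085

The loop is type 0. Static position error constant K_pos = C(0)·G(0) = 18.9·0.5692 = 10.76.
Steady-state error to a unit step: e_ss = 1/(1+K_pos) = 1/11.76 = 0.085.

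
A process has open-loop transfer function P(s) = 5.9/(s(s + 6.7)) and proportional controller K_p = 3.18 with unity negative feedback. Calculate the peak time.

T_p = 1.14 s

Closed-loop characteristic equation: s² + 6.7s + 18.76 = 0, so ω_n = 4.332 rad/s and ζ = 6.7/(2·4.332) = 0.7734.
Damped frequency ω_d = ω_n√(1−ζ²) = 2.746 rad/s, so peak time T_p = π/ω_d = 1.14 s.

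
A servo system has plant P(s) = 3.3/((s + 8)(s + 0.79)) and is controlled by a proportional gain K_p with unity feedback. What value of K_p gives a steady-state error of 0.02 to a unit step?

K_p = 93.8

The loop is type 0, so e_ss(step) = 1/(1 + K_pos) with K_pos = K_p·P(0).
P(0) = 0.5222. Require 1/(1 + K_p·0.5222) = 0.02, so 1 + 0.5222·K_p = 50.
K_p = (50 − 1)/0.5222 = 93.8.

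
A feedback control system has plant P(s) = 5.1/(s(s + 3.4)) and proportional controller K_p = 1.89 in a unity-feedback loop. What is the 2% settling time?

The closed-loop denominator s² + 3.4s + 9.639 gives ω_n = √9.639 = 3.105 and ζ = 3.4/(2ω_n) = 0.5476.
2% settling time T_s ≈ 4/(ζω_n) = 4/1.7 = 2.35 s.

T_s ≈ 2.35 s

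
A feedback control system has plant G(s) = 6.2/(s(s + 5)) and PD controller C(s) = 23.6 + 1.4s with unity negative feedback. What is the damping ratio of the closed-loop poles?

ζ = 0.565

Forward path: (23.6 + 1.4s)·6.2/(s(s+5)). The closed-loop characteristic equation is s² + (5 + 6.2·1.4)s + 6.2·23.6 = 0.
That is s² + 13.68s + 146.3 = 0, so ω_n = 12.1 rad/s and ζ = 13.68/(2·12.1) = 0.5655.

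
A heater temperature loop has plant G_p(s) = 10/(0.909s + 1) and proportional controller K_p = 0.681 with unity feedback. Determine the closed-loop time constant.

Closed loop: T(s) = K_p·G_p/(1+K_p·G_p) = 6.81/(0.909s + 1 + 6.81), with pole at s = −(1 + 6.81)/0.909 = −8.592.
Closed-loop time constant τ = 1/8.592 = 0.116 s.

τ = 0.116 s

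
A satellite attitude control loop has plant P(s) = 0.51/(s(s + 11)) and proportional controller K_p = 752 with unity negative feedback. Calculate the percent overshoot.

39.9%

The closed-loop denominator s² + 11s + 383.5 gives ω_n = √383.5 = 19.58 and ζ = 11/(2ω_n) = 0.2808.
%OS = 100·exp(−πζ/√(1−ζ²)) = 100·exp(−π·0.2808/√0.9211) = 39.9%.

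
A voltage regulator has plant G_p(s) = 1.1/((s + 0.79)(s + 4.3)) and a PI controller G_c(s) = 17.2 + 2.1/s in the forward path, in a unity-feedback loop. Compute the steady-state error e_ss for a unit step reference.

The open loop G_c(s)G_p(s) has a pole at the origin (type 1), so the static position error constant is infinite and e_ss = 1/(1+∞) = 0.

0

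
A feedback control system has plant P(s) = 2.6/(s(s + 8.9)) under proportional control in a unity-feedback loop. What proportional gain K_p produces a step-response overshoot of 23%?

From %OS = 100·exp(−πζ/√(1−ζ²)) = 23%, ζ = −ln(0.23)/√(π²+ln²(0.23)) = 0.4237.
Characteristic equation s² + 8.9s + 2.6K_p = 0 gives ζ = 8.9/(2√(2.6K_p)).
Setting ζ = 0.4237: √(2.6K_p) = 8.9/(2·0.4237) = 10.5, so K_p = 110.3/2.6 = 42.4.

K_p = 42.4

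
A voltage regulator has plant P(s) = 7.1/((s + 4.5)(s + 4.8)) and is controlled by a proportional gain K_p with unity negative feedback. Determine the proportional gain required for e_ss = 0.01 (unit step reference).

For a type-0 loop with proportional control, e_ss = 1/(1 + K_p·P(0)).
P(0) = 0.3287. Require 1/(1 + K_p·0.3287) = 0.01, so 1 + 0.3287·K_p = 100.
K_p = (100 − 1)/0.3287 = 301.

K_p = 301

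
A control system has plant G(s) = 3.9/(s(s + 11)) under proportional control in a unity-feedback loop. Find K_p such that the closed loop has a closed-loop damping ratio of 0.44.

Closed-loop characteristic equation: s² + 11s + K_p·3.9 = 0.
So ω_n = √(3.9K_p) and 2ζω_n = 11, giving ζ = 11/(2√(3.9K_p)).
Setting ζ = 0.44: √(3.9K_p) = 11/(2·0.44) = 12.5, so K_p = 156.2/3.9 = 40.1.

K_p = 40.1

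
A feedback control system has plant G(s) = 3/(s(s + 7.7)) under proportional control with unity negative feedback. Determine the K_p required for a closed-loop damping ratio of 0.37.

Closed-loop characteristic equation: s² + 7.7s + K_p·3 = 0.
So ω_n = √(3K_p) and 2ζω_n = 7.7, giving ζ = 7.7/(2√(3K_p)).
Setting ζ = 0.37: √(3K_p) = 7.7/(2·0.37) = 10.41, so K_p = 108.3/3 = 36.1.

K_p = 36.1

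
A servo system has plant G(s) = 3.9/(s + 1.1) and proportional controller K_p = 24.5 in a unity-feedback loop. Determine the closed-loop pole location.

Closed-loop transfer function: T(s) = K_p·G(s)/(1 + K_p·G(s)) = 95.55/(s + 1.1 + 95.55) = 95.55/(s + 96.65).
The closed-loop pole is at s = −96.65.

s = -96.65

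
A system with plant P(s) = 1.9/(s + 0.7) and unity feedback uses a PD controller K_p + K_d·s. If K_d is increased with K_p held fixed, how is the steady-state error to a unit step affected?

At s = 0 the derivative term contributes nothing: C(0) = K_p regardless of K_d, so K_pos = K_p·P(0) and e_ss are unchanged.

unchanged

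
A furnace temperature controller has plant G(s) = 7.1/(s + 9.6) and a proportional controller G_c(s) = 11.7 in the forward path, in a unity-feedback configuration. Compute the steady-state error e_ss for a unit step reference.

0.104

The loop is type 0. Static position error constant K_pos = G_c(0)·G(0) = 11.7·0.7396 = 8.653.
Steady-state error to a unit step: e_ss = 1/(1+K_pos) = 1/9.653 = 0.104.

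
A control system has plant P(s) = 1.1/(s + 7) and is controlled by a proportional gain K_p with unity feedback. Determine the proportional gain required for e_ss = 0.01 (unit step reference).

K_p = 630

For a type-0 loop with proportional control, e_ss = 1/(1 + K_p·P(0)).
P(0) = 0.1571. Require 1/(1 + K_p·0.1571) = 0.01, so 1 + 0.1571·K_p = 100.
K_p = (100 − 1)/0.1571 = 630.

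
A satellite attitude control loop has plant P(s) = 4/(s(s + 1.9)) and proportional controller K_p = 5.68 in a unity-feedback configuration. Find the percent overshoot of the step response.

Closed-loop characteristic equation: s² + 1.9s + 22.72 = 0, so ω_n = 4.767 rad/s and ζ = 1.9/(2·4.767) = 0.1993.
%OS = 100·exp(−πζ/√(1−ζ²)) = 100·exp(−π·0.1993/√0.9603) = 52.8%.

52.8%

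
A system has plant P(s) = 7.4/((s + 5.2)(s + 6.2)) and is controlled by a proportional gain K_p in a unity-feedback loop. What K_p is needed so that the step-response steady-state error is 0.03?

K_p = 141

Steady-state error for a unit step on this type-0 loop is 1/(1 + K_p·P(0)).
P(0) = 0.2295. Require 1/(1 + K_p·0.2295) = 0.03, so 1 + 0.2295·K_p = 33.33.
K_p = (33.33 − 1)/0.2295 = 141.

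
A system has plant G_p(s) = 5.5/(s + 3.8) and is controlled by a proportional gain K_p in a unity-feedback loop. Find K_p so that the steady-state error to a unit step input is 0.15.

K_p = 3.92

For a type-0 loop with proportional control, e_ss = 1/(1 + K_p·G_p(0)).
G_p(0) = 1.447. Require 1/(1 + K_p·1.447) = 0.15, so 1 + 1.447·K_p = 6.667.
K_p = (6.667 − 1)/1.447 = 3.92.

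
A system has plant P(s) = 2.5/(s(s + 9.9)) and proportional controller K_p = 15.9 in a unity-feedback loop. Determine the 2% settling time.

T_s ≈ 0.808 s

From 1 + K_pP(s) = 0: s² + 9.9s + 39.75 = 0 ⇒ ω_n = 6.305, ζ = 0.7851.
2% settling time T_s ≈ 4/(ζω_n) = 4/4.95 = 0.808 s.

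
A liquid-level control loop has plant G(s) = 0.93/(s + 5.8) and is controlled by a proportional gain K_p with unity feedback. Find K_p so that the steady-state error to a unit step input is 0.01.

For a type-0 loop with proportional control, e_ss = 1/(1 + K_p·G(0)).
G(0) = 0.1603. Require 1/(1 + K_p·0.1603) = 0.01, so 1 + 0.1603·K_p = 100.
K_p = (100 − 1)/0.1603 = 617.

K_p = 617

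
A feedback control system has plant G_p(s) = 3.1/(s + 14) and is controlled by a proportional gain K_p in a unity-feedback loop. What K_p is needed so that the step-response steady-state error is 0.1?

The loop is type 0, so e_ss(step) = 1/(1 + K_pos) with K_pos = K_p·G_p(0).
G_p(0) = 0.2214. Require 1/(1 + K_p·0.2214) = 0.1, so 1 + 0.2214·K_p = 10.
K_p = (10 − 1)/0.2214 = 40.6.

K_p = 40.6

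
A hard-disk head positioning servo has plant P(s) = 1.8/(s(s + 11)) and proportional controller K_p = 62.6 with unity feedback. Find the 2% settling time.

T_s ≈ 0.727 s

From 1 + K_pP(s) = 0: s² + 11s + 112.7 = 0 ⇒ ω_n = 10.62, ζ = 0.5181.
2% settling time T_s ≈ 4/(ζω_n) = 4/5.5 = 0.727 s.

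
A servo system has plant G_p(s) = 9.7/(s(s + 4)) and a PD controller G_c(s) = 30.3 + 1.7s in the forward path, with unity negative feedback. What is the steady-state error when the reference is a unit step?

0

The open loop G_c(s)G_p(s) has a pole at the origin (type 1), so the static position error constant is infinite and e_ss = 1/(1+∞) = 0.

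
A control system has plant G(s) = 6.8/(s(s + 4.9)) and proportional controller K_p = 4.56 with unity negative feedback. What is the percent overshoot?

21.5%

The closed-loop denominator s² + 4.9s + 31.01 gives ω_n = √31.01 = 5.568 and ζ = 4.9/(2ω_n) = 0.44.
%OS = 100·exp(−πζ/√(1−ζ²)) = 100·exp(−π·0.44/√0.8064) = 21.5%.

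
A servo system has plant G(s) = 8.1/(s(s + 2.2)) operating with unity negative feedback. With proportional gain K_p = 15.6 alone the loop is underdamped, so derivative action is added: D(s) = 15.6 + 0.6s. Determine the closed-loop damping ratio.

ζ = 0.314

Forward path: (15.6 + 0.6s)·8.1/(s(s+2.2)). The closed-loop characteristic equation is s² + (2.2 + 8.1·0.6)s + 8.1·15.6 = 0.
That is s² + 7.06s + 126.4 = 0, so ω_n = 11.24 rad/s and ζ = 7.06/(2·11.24) = 0.314.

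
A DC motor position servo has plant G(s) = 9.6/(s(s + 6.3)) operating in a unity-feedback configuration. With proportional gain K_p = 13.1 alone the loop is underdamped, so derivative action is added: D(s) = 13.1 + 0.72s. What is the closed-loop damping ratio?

ζ = 0.589

Forward path: (13.1 + 0.72s)·9.6/(s(s+6.3)). The closed-loop characteristic equation is s² + (6.3 + 9.6·0.72)s + 9.6·13.1 = 0.
That is s² + 13.21s + 125.8 = 0, so ω_n = 11.21 rad/s and ζ = 13.21/(2·11.21) = 0.5891.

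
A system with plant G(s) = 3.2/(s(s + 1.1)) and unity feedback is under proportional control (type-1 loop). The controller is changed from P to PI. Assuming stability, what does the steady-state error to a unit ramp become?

0

The integrator raises the loop to type 2, so K_v → ∞ and e_ss to a ramp is zero.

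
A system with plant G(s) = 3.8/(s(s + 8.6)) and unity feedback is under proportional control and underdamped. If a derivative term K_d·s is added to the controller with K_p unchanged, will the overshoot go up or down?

decrease

The derivative term adds K·K_d to the s-coefficient of the characteristic equation, raising 2ζω_n while ω_n is unchanged; ζ increases, so overshoot decreases.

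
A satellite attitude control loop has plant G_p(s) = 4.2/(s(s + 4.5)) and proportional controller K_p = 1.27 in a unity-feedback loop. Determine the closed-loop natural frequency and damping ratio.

With unity feedback the closed-loop characteristic equation is s² + 4.5s + 1.27·4.2 = s² + 4.5s + 5.334 = 0.
So ω_n² = 5.334 ⇒ ω_n = 2.31 rad/s, and ζ = 4.5/(2ω_n) = 0.974.

ω_n = 2.31 rad/s, ζ = 0.974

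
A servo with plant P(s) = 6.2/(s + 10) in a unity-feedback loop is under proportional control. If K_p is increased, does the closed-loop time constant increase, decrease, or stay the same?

The closed-loop bandwidth 10+K_p·6.2 grows with K_p, so τ shrinks.

decrease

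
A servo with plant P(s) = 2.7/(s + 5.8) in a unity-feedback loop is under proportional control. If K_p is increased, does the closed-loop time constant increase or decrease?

decrease

The closed-loop bandwidth 5.8+K_p·2.7 grows with K_p, so τ shrinks.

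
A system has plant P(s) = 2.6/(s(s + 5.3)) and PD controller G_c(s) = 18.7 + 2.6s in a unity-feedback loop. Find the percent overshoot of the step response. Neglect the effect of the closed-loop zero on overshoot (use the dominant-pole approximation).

0.447%

Forward path: (18.7 + 2.6s)·2.6/(s(s+5.3)). The closed-loop characteristic equation is s² + (5.3 + 2.6·2.6)s + 2.6·18.7 = 0.
That is s² + 12.06s + 48.62 = 0, so ω_n = 6.973 rad/s and ζ = 12.06/(2·6.973) = 0.8648.
%OS = 100·exp(−πζ/√(1−ζ²)) = 0.447%.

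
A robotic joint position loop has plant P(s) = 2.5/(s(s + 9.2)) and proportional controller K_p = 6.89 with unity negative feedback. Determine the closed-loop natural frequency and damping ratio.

With unity feedback the closed-loop characteristic equation is s² + 9.2s + 6.89·2.5 = s² + 9.2s + 17.22 = 0.
So ω_n² = 17.22 ⇒ ω_n = 4.15 rad/s, and ζ = 9.2/(2ω_n) = 1.11.

ω_n = 4.15 rad/s, ζ = 1.11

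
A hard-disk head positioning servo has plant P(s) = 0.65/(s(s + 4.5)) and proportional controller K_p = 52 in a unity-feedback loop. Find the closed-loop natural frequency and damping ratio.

ω_n = 5.81 rad/s, ζ = 0.387

The closed-loop denominator is s(s+4.5) + 52·0.65 = s² + 4.5s + 33.8.
So ω_n² = 33.8 ⇒ ω_n = 5.814 rad/s, and ζ = 4.5/(2ω_n) = 0.387.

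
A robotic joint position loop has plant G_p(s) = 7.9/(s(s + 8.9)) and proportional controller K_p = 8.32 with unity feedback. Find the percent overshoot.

From 1 + K_pG_p(s) = 0: s² + 8.9s + 65.73 = 0 ⇒ ω_n = 8.107, ζ = 0.5489.
%OS = 100·exp(−πζ/√(1−ζ²)) = 100·exp(−π·0.5489/√0.6987) = 12.7%.

12.7%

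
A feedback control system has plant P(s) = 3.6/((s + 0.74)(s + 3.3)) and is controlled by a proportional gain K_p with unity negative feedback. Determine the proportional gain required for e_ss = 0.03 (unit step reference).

For a type-0 loop with proportional control, e_ss = 1/(1 + K_p·P(0)).
P(0) = 1.474. Require 1/(1 + K_p·1.474) = 0.03, so 1 + 1.474·K_p = 33.33.
K_p = (33.33 − 1)/1.474 = 21.9.

K_p = 21.9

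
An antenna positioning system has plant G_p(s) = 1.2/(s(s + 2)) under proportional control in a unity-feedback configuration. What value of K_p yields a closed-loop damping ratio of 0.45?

K_p = 4.12

Closed-loop characteristic equation: s² + 2s + K_p·1.2 = 0.
So ω_n = √(1.2K_p) and 2ζω_n = 2, giving ζ = 2/(2√(1.2K_p)).
Setting ζ = 0.45: √(1.2K_p) = 2/(2·0.45) = 2.222, so K_p = 4.938/1.2 = 4.12.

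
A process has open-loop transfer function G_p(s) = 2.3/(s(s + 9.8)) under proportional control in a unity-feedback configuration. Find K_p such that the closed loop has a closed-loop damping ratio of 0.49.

K_p = 43.5

Closed-loop characteristic equation: s² + 9.8s + K_p·2.3 = 0.
So ω_n = √(2.3K_p) and 2ζω_n = 9.8, giving ζ = 9.8/(2√(2.3K_p)).
Setting ζ = 0.49: √(2.3K_p) = 9.8/(2·0.49) = 10, so K_p = 100/2.3 = 43.5.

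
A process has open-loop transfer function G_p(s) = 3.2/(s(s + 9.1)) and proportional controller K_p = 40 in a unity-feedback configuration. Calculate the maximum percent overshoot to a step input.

25.2%

From 1 + K_pG_p(s) = 0: s² + 9.1s + 128 = 0 ⇒ ω_n = 11.31, ζ = 0.4022.
%OS = 100·exp(−πζ/√(1−ζ²)) = 100·exp(−π·0.4022/√0.8383) = 25.2%.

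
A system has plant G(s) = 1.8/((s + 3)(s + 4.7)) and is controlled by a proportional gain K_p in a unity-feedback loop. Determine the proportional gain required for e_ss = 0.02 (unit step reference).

The loop is type 0, so e_ss(step) = 1/(1 + K_pos) with K_pos = K_p·G(0).
G(0) = 0.1277. Require 1/(1 + K_p·0.1277) = 0.02, so 1 + 0.1277·K_p = 50.
K_p = (50 − 1)/0.1277 = 384.

K_p = 384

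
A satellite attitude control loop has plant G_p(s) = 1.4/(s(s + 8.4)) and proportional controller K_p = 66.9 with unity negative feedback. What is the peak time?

T_p = 0.36 s

Closed-loop characteristic equation: s² + 8.4s + 93.66 = 0, so ω_n = 9.678 rad/s and ζ = 8.4/(2·9.678) = 0.434.
Damped frequency ω_d = ω_n√(1−ζ²) = 8.719 rad/s, so peak time T_p = π/ω_d = 0.36 s.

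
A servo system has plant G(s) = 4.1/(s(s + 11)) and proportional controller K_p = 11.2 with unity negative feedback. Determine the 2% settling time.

T_s ≈ 0.727 s

The closed-loop denominator s² + 11s + 45.92 gives ω_n = √45.92 = 6.776 and ζ = 11/(2ω_n) = 0.8116.
2% settling time T_s ≈ 4/(ζω_n) = 4/5.5 = 0.727 s.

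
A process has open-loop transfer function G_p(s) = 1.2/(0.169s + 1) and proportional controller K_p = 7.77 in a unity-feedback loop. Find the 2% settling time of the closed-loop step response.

T_s ≈ 0.0655 s

Closed loop: T(s) = K_p·G_p/(1+K_p·G_p) = 9.324/(0.169s + 1 + 9.324), with pole at s = −(1 + 9.324)/0.169 = −61.09.
τ = 1/61.09 = 0.01637 s, so 2% settling time ≈ 4τ = 0.0655 s.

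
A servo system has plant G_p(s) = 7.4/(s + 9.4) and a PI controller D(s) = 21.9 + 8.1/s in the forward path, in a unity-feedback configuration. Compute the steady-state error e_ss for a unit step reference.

0

The open loop D(s)G_p(s) has a pole at the origin (type 1), so the static position error constant is infinite and e_ss = 1/(1+∞) = 0.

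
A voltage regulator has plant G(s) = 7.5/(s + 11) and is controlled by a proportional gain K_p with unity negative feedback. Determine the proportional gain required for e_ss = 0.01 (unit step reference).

K_p = 145

The loop is type 0, so e_ss(step) = 1/(1 + K_pos) with K_pos = K_p·G(0).
G(0) = 0.6818. Require 1/(1 + K_p·0.6818) = 0.01, so 1 + 0.6818·K_p = 100.
K_p = (100 − 1)/0.6818 = 145.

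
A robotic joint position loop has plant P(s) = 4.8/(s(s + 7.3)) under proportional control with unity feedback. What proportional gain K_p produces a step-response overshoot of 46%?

K_p = 48.2

From %OS = 100·exp(−πζ/√(1−ζ²)) = 46%, ζ = −ln(0.46)/√(π²+ln²(0.46)) = 0.24.
Characteristic equation s² + 7.3s + 4.8K_p = 0 gives ζ = 7.3/(2√(4.8K_p)).
Setting ζ = 0.24: √(4.8K_p) = 7.3/(2·0.24) = 15.21, so K_p = 231.4/4.8 = 48.2.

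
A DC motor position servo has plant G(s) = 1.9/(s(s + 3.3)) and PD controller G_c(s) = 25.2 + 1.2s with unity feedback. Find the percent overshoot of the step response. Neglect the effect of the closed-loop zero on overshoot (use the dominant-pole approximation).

25.1%

Forward path: (25.2 + 1.2s)·1.9/(s(s+3.3)). The closed-loop characteristic equation is s² + (3.3 + 1.9·1.2)s + 1.9·25.2 = 0.
That is s² + 5.58s + 47.88 = 0, so ω_n = 6.92 rad/s and ζ = 5.58/(2·6.92) = 0.4032.
%OS = 100·exp(−πζ/√(1−ζ²)) = 25.1%.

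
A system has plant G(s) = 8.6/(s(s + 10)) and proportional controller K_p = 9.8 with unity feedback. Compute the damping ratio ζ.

ζ = 0.545

With unity feedback the closed-loop characteristic equation is s² + 10s + 9.8·8.6 = s² + 10s + 84.28 = 0.
So ω_n² = 84.28 ⇒ ω_n = 9.18 rad/s, and ζ = 10/(2ω_n) = 0.545.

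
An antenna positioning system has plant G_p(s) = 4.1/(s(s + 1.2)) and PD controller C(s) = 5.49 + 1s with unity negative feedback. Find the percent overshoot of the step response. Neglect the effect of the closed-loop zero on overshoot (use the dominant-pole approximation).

12.1%

Forward path: (5.49 + 1s)·4.1/(s(s+1.2)). The closed-loop characteristic equation is s² + (1.2 + 4.1·1)s + 4.1·5.49 = 0.
That is s² + 5.3s + 22.51 = 0, so ω_n = 4.744 rad/s and ζ = 5.3/(2·4.744) = 0.5586.
%OS = 100·exp(−πζ/√(1−ζ²)) = 12.1%.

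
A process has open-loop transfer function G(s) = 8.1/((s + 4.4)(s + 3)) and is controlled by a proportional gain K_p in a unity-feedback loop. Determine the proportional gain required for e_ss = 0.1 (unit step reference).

For a type-0 loop with proportional control, e_ss = 1/(1 + K_p·G(0)).
G(0) = 0.6136. Require 1/(1 + K_p·0.6136) = 0.1, so 1 + 0.6136·K_p = 10.
K_p = (10 − 1)/0.6136 = 14.7.

K_p = 14.7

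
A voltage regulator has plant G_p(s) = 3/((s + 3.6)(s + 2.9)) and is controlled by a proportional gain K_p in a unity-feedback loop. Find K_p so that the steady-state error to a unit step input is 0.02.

For a type-0 loop with proportional control, e_ss = 1/(1 + K_p·G_p(0)).
G_p(0) = 0.2874. Require 1/(1 + K_p·0.2874) = 0.02, so 1 + 0.2874·K_p = 50.
K_p = (50 − 1)/0.2874 = 171.

K_p = 171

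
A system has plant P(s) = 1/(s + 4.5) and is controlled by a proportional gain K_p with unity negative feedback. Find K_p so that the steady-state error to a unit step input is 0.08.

K_p = 51.8

The loop is type 0, so e_ss(step) = 1/(1 + K_pos) with K_pos = K_p·P(0).
P(0) = 0.2222. Require 1/(1 + K_p·0.2222) = 0.08, so 1 + 0.2222·K_p = 12.5.
K_p = (12.5 − 1)/0.2222 = 51.8.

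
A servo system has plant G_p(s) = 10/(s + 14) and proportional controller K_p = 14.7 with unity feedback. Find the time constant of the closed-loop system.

Closed-loop transfer function: T(s) = K_p·G_p(s)/(1 + K_p·G_p(s)) = 147/(s + 14 + 147) = 147/(s + 161).
Time constant τ = 1/161 = 0.00621 s.

τ = 0.00621 s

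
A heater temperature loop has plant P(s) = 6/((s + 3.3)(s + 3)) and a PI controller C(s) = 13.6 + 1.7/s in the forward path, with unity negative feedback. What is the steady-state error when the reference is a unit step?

0

The open loop C(s)P(s) has a pole at the origin (type 1), so the static position error constant is infinite and e_ss = 1/(1+∞) = 0.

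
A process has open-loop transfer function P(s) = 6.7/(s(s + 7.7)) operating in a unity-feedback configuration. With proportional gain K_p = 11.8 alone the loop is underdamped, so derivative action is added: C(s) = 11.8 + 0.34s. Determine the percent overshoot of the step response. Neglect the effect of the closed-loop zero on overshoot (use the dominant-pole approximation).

11.9%

Forward path: (11.8 + 0.34s)·6.7/(s(s+7.7)). The closed-loop characteristic equation is s² + (7.7 + 6.7·0.34)s + 6.7·11.8 = 0.
That is s² + 9.978s + 79.06 = 0, so ω_n = 8.892 rad/s and ζ = 9.978/(2·8.892) = 0.5611.
%OS = 100·exp(−πζ/√(1−ζ²)) = 11.9%.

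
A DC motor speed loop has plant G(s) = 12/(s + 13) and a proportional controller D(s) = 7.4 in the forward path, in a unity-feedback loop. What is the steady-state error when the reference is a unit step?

0.128

The loop is type 0. Static position error constant K_pos = D(0)·G(0) = 7.4·0.9231 = 6.831.
Steady-state error to a unit step: e_ss = 1/(1+K_pos) = 1/7.831 = 0.128.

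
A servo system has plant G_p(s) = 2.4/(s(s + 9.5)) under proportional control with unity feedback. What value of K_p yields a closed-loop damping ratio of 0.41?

Closed-loop characteristic equation: s² + 9.5s + K_p·2.4 = 0.
So ω_n = √(2.4K_p) and 2ζω_n = 9.5, giving ζ = 9.5/(2√(2.4K_p)).
Setting ζ = 0.41: √(2.4K_p) = 9.5/(2·0.41) = 11.59, so K_p = 134.2/2.4 = 55.9.

K_p = 55.9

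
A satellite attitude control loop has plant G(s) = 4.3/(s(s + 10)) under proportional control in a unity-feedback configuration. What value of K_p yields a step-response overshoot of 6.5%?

From %OS = 100·exp(−πζ/√(1−ζ²)) = 6.5%, ζ = −ln(0.065)/√(π²+ln²(0.065)) = 0.6564.
Characteristic equation s² + 10s + 4.3K_p = 0 gives ζ = 10/(2√(4.3K_p)).
Setting ζ = 0.6564: √(4.3K_p) = 10/(2·0.6564) = 7.617, so K_p = 58.03/4.3 = 13.5.

K_p = 13.5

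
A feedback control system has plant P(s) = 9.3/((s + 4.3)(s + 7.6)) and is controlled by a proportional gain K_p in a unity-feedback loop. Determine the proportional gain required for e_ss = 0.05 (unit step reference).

K_p = 66.8

The loop is type 0, so e_ss(step) = 1/(1 + K_pos) with K_pos = K_p·P(0).
P(0) = 0.2846. Require 1/(1 + K_p·0.2846) = 0.05, so 1 + 0.2846·K_p = 20.
K_p = (20 − 1)/0.2846 = 66.8.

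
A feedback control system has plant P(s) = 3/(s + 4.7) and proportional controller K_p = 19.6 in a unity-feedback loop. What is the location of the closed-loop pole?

s = -63.5

Closed-loop transfer function: T(s) = K_p·P(s)/(1 + K_p·P(s)) = 58.8/(s + 4.7 + 58.8) = 58.8/(s + 63.5).
The closed-loop pole is at s = −63.5.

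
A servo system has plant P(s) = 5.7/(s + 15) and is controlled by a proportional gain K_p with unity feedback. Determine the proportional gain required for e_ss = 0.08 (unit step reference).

The loop is type 0, so e_ss(step) = 1/(1 + K_pos) with K_pos = K_p·P(0).
P(0) = 0.38. Require 1/(1 + K_p·0.38) = 0.08, so 1 + 0.38·K_p = 12.5.
K_p = (12.5 − 1)/0.38 = 30.3.

K_p = 30.3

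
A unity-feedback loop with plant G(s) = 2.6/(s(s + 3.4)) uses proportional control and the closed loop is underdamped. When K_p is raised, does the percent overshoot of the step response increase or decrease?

increase

Characteristic equation s² + 3.4s + K_p·2.6 = 0: raising K_p raises ω_n while 2ζω_n = 3.4 is fixed, so ζ falls and overshoot grows.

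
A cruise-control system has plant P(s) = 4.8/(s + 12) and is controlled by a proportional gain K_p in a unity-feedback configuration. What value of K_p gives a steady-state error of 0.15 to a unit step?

K_p = 14.2

Steady-state error for a unit step on this type-0 loop is 1/(1 + K_p·P(0)).
P(0) = 0.4. Require 1/(1 + K_p·0.4) = 0.15, so 1 + 0.4·K_p = 6.667.
K_p = (6.667 − 1)/0.4 = 14.2.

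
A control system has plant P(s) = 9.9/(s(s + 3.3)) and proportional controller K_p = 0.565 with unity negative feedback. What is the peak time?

The closed-loop denominator s² + 3.3s + 5.593 gives ω_n = √5.593 = 2.365 and ζ = 3.3/(2ω_n) = 0.6977.
Damped frequency ω_d = ω_n√(1−ζ²) = 1.694 rad/s, so peak time T_p = π/ω_d = 1.85 s.

T_p = 1.85 s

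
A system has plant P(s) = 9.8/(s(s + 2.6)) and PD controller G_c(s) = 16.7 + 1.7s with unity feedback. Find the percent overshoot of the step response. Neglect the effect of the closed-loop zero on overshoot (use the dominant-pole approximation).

Forward path: (16.7 + 1.7s)·9.8/(s(s+2.6)). The closed-loop characteristic equation is s² + (2.6 + 9.8·1.7)s + 9.8·16.7 = 0.
That is s² + 19.26s + 163.7 = 0, so ω_n = 12.79 rad/s and ζ = 19.26/(2·12.79) = 0.7528.
%OS = 100·exp(−πζ/√(1−ζ²)) = 2.75%.

2.75%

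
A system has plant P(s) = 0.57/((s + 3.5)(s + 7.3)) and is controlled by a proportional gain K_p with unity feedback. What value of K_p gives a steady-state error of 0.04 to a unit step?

K_p = 1080

Steady-state error for a unit step on this type-0 loop is 1/(1 + K_p·P(0)).
P(0) = 0.02231. Require 1/(1 + K_p·0.02231) = 0.04, so 1 + 0.02231·K_p = 25.
K_p = (25 − 1)/0.02231 = 1080.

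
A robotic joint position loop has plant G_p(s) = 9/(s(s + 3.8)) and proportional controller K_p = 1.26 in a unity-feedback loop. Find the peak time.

T_p = 1.13 s

Closed-loop characteristic equation: s² + 3.8s + 11.34 = 0, so ω_n = 3.367 rad/s and ζ = 3.8/(2·3.367) = 0.5642.
Damped frequency ω_d = ω_n√(1−ζ²) = 2.78 rad/s, so peak time T_p = π/ω_d = 1.13 s.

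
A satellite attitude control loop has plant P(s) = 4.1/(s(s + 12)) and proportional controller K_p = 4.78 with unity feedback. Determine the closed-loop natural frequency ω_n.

With unity feedback the closed-loop characteristic equation is s² + 12s + 4.78·4.1 = s² + 12s + 19.6 = 0.
Matching s² + 2ζω_n s + ω_n²: ω_n = √19.6 = 4.427 rad/s and 2ζω_n = 12, so ζ = 12/(2·4.427) = 1.36.

ω_n = 4.43 rad/s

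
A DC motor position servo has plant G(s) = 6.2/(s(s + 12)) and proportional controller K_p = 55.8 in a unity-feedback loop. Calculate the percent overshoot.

34.3%

The closed-loop denominator s² + 12s + 346 gives ω_n = √346 = 18.6 and ζ = 12/(2ω_n) = 0.3226.
%OS = 100·exp(−πζ/√(1−ζ²)) = 100·exp(−π·0.3226/√0.8959) = 34.3%.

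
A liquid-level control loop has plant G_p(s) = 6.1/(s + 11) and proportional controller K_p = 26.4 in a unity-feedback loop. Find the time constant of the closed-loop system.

τ = 0.00581 s

Closed-loop transfer function: T(s) = K_p·G_p(s)/(1 + K_p·G_p(s)) = 161/(s + 11 + 161) = 161/(s + 172).
Time constant τ = 1/172 = 0.00581 s.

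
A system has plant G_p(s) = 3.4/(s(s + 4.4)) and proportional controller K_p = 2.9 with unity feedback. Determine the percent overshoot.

From 1 + K_pG_p(s) = 0: s² + 4.4s + 9.86 = 0 ⇒ ω_n = 3.14, ζ = 0.7006.
%OS = 100·exp(−πζ/√(1−ζ²)) = 100·exp(−π·0.7006/√0.5091) = 4.57%.

4.57%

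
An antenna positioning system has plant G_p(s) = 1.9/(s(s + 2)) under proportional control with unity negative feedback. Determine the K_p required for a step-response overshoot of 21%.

From %OS = 100·exp(−πζ/√(1−ζ²)) = 21%, ζ = −ln(0.21)/√(π²+ln²(0.21)) = 0.4449.
Characteristic equation s² + 2s + 1.9K_p = 0 gives ζ = 2/(2√(1.9K_p)).
Setting ζ = 0.4449: √(1.9K_p) = 2/(2·0.4449) = 2.248, so K_p = 5.052/1.9 = 2.66.

K_p = 2.66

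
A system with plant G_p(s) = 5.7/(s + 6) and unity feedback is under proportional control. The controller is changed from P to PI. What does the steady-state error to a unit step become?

The integrator makes K_pos = lim_{s→0} C(s)G(s) infinite, so e_ss = 1/(1+K_pos) = 0.

0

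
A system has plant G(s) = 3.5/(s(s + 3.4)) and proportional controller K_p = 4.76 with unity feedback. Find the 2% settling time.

T_s ≈ 2.35 s

Closed-loop characteristic equation: s² + 3.4s + 16.66 = 0, so ω_n = 4.082 rad/s and ζ = 3.4/(2·4.082) = 0.4165.
2% settling time T_s ≈ 4/(ζω_n) = 4/1.7 = 2.35 s.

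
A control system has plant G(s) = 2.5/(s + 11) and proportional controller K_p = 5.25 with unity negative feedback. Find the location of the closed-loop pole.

s = -24.12

Closed-loop transfer function: T(s) = K_p·G(s)/(1 + K_p·G(s)) = 13.12/(s + 11 + 13.12) = 13.12/(s + 24.12).
The closed-loop pole is at s = −24.12.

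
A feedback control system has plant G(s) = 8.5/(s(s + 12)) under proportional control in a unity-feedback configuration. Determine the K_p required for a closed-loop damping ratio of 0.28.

K_p = 54

Closed-loop characteristic equation: s² + 12s + K_p·8.5 = 0.
So ω_n = √(8.5K_p) and 2ζω_n = 12, giving ζ = 12/(2√(8.5K_p)).
Setting ζ = 0.28: √(8.5K_p) = 12/(2·0.28) = 21.43, so K_p = 459.2/8.5 = 54.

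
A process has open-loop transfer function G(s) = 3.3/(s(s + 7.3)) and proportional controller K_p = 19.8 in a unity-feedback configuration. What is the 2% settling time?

T_s ≈ 1.1 s

From 1 + K_pG(s) = 0: s² + 7.3s + 65.34 = 0 ⇒ ω_n = 8.083, ζ = 0.4515.
2% settling time T_s ≈ 4/(ζω_n) = 4/3.65 = 1.1 s.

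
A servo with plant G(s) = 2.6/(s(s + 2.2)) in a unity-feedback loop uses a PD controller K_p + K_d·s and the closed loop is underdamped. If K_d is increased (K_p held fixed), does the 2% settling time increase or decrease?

decrease

Characteristic equation s² + (2.2 + 2.6K_d)s + 2.6K_p = 0: raising K_d increases ζω_n = (2.2+2.6K_d)/2 while the loop stays underdamped, so T_s ≈ 4/(ζω_n) decreases.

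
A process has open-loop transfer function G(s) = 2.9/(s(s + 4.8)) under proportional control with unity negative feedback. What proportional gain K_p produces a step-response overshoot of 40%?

K_p = 25.3

From %OS = 100·exp(−πζ/√(1−ζ²)) = 40%, ζ = −ln(0.4)/√(π²+ln²(0.4)) = 0.28.
Characteristic equation s² + 4.8s + 2.9K_p = 0 gives ζ = 4.8/(2√(2.9K_p)).
Setting ζ = 0.28: √(2.9K_p) = 4.8/(2·0.28) = 8.571, so K_p = 73.47/2.9 = 25.3.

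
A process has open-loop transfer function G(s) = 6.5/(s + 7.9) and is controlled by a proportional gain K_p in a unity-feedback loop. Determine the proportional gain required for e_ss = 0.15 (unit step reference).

For a type-0 loop with proportional control, e_ss = 1/(1 + K_p·G(0)).
G(0) = 0.8228. Require 1/(1 + K_p·0.8228) = 0.15, so 1 + 0.8228·K_p = 6.667.
K_p = (6.667 − 1)/0.8228 = 6.89.

K_p = 6.89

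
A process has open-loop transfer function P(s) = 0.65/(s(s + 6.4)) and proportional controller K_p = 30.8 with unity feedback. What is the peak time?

The closed-loop denominator s² + 6.4s + 20.02 gives ω_n = √20.02 = 4.474 and ζ = 6.4/(2ω_n) = 0.7152.
Damped frequency ω_d = ω_n√(1−ζ²) = 3.127 rad/s, so peak time T_p = π/ω_d = 1 s.

T_p = 1 s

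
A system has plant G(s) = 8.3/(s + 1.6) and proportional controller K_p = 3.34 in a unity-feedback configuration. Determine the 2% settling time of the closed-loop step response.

T_s ≈ 0.136 s

Closed-loop transfer function: T(s) = K_p·G(s)/(1 + K_p·G(s)) = 27.72/(s + 1.6 + 27.72) = 27.72/(s + 29.32).
Time constant τ = 1/29.32 = 0.0341 s, so the 2% settling time is about 4τ = 0.136 s.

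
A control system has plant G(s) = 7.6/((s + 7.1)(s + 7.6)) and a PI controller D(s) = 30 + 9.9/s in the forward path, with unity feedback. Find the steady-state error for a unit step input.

0

The open loop D(s)G(s) has a pole at the origin (type 1), so the static position error constant is infinite and e_ss = 1/(1+∞) = 0.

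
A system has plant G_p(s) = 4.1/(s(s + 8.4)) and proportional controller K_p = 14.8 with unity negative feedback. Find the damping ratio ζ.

The closed-loop denominator is s(s+8.4) + 14.8·4.1 = s² + 8.4s + 60.68.
So ω_n² = 60.68 ⇒ ω_n = 7.79 rad/s, and ζ = 8.4/(2ω_n) = 0.539.

ζ = 0.539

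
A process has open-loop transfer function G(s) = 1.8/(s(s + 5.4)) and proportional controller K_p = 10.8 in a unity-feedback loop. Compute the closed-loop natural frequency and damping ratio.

With unity feedback the closed-loop characteristic equation is s² + 5.4s + 10.8·1.8 = s² + 5.4s + 19.44 = 0.
Matching s² + 2ζω_n s + ω_n²: ω_n = √19.44 = 4.409 rad/s and 2ζω_n = 5.4, so ζ = 5.4/(2·4.409) = 0.612.

ω_n = 4.41 rad/s, ζ = 0.612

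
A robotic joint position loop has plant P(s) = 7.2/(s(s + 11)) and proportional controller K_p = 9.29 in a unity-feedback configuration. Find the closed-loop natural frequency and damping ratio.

With unity feedback the closed-loop characteristic equation is s² + 11s + 9.29·7.2 = s² + 11s + 66.89 = 0.
Matching s² + 2ζω_n s + ω_n²: ω_n = √66.89 = 8.179 rad/s and 2ζω_n = 11, so ζ = 11/(2·8.179) = 0.672.

ω_n = 8.18 rad/s, ζ = 0.672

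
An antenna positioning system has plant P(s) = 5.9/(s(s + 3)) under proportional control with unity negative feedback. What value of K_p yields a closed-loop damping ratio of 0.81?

Closed-loop characteristic equation: s² + 3s + K_p·5.9 = 0.
So ω_n = √(5.9K_p) and 2ζω_n = 3, giving ζ = 3/(2√(5.9K_p)).
Setting ζ = 0.81: √(5.9K_p) = 3/(2·0.81) = 1.852, so K_p = 3.429/5.9 = 0.581.

K_p = 0.581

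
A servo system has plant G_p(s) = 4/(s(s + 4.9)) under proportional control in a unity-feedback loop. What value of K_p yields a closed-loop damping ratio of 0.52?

Closed-loop characteristic equation: s² + 4.9s + K_p·4 = 0.
So ω_n = √(4K_p) and 2ζω_n = 4.9, giving ζ = 4.9/(2√(4K_p)).
Setting ζ = 0.52: √(4K_p) = 4.9/(2·0.52) = 4.712, so K_p = 22.2/4 = 5.55.

K_p = 5.55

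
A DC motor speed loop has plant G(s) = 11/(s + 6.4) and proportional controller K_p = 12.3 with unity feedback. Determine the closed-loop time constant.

Closed-loop transfer function: T(s) = K_p·G(s)/(1 + K_p·G(s)) = 135.3/(s + 6.4 + 135.3) = 135.3/(s + 141.7).
Time constant τ = 1/141.7 = 0.00706 s.

τ = 0.00706 s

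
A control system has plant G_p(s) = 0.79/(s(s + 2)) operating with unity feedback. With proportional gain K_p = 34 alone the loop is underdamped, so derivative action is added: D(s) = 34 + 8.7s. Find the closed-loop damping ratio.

Forward path: (34 + 8.7s)·0.79/(s(s+2)). The closed-loop characteristic equation is s² + (2 + 0.79·8.7)s + 0.79·34 = 0.
That is s² + 8.873s + 26.86 = 0, so ω_n = 5.183 rad/s and ζ = 8.873/(2·5.183) = 0.856.

ζ = 0.856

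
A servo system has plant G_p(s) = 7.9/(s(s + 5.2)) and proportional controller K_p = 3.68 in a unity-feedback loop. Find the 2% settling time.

The closed-loop denominator s² + 5.2s + 29.07 gives ω_n = √29.07 = 5.392 and ζ = 5.2/(2ω_n) = 0.4822.
2% settling time T_s ≈ 4/(ζω_n) = 4/2.6 = 1.54 s.

T_s ≈ 1.54 s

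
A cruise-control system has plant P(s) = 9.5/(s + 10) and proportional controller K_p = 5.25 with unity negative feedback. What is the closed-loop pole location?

s = -59.88

Closed-loop transfer function: T(s) = K_p·P(s)/(1 + K_p·P(s)) = 49.88/(s + 10 + 49.88) = 49.88/(s + 59.88).
The closed-loop pole is at s = −59.88.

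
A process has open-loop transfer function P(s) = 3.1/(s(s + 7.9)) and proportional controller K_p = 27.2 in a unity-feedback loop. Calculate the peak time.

T_p = 0.379 s

From 1 + K_pP(s) = 0: s² + 7.9s + 84.32 = 0 ⇒ ω_n = 9.183, ζ = 0.4302.
Damped frequency ω_d = ω_n√(1−ζ²) = 8.29 rad/s, so peak time T_p = π/ω_d = 0.379 s.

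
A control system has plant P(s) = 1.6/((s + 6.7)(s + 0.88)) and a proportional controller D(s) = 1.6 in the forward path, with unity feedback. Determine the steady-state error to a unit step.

The loop is type 0. Static position error constant K_pos = D(0)·P(0) = 1.6·0.2714 = 0.4342.
Steady-state error to a unit step: e_ss = 1/(1+K_pos) = 1/1.434 = 0.697.

0.697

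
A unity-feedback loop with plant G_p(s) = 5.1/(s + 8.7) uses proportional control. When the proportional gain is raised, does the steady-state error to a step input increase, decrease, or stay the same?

The position error constant K_pos = K_p·G_p(0) grows with K_p, and e_ss = 1/(1+K_pos) falls.

decrease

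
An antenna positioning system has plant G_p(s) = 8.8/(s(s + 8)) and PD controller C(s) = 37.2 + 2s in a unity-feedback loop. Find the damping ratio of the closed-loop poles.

ζ = 0.707

Forward path: (37.2 + 2s)·8.8/(s(s+8)). The closed-loop characteristic equation is s² + (8 + 8.8·2)s + 8.8·37.2 = 0.
That is s² + 25.6s + 327.4 = 0, so ω_n = 18.09 rad/s and ζ = 25.6/(2·18.09) = 0.7075.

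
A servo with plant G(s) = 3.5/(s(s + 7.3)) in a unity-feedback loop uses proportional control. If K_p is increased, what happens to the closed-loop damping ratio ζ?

decrease

ζ = 7.3/(2√(3.5K_p)); increasing K_p raises the denominator, so ζ falls.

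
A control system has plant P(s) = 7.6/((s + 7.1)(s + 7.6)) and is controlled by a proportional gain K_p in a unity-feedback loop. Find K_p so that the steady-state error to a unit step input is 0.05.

Steady-state error for a unit step on this type-0 loop is 1/(1 + K_p·P(0)).
P(0) = 0.1408. Require 1/(1 + K_p·0.1408) = 0.05, so 1 + 0.1408·K_p = 20.
K_p = (20 − 1)/0.1408 = 135.

K_p = 135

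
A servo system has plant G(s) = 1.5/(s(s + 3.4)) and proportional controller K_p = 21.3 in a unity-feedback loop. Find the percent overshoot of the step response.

From 1 + K_pG(s) = 0: s² + 3.4s + 31.95 = 0 ⇒ ω_n = 5.652, ζ = 0.3008.
%OS = 100·exp(−πζ/√(1−ζ²)) = 100·exp(−π·0.3008/√0.9095) = 37.1%.

37.1%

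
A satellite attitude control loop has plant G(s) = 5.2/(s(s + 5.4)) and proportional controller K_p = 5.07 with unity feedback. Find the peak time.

The closed-loop denominator s² + 5.4s + 26.36 gives ω_n = √26.36 = 5.135 and ζ = 5.4/(2ω_n) = 0.5258.
Damped frequency ω_d = ω_n√(1−ζ²) = 4.367 rad/s, so peak time T_p = π/ω_d = 0.719 s.

T_p = 0.719 s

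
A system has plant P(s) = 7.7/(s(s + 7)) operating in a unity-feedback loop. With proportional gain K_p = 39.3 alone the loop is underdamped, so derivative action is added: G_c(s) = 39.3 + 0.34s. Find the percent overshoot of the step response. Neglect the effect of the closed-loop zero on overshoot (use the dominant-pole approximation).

Forward path: (39.3 + 0.34s)·7.7/(s(s+7)). The closed-loop characteristic equation is s² + (7 + 7.7·0.34)s + 7.7·39.3 = 0.
That is s² + 9.618s + 302.6 = 0, so ω_n = 17.4 rad/s and ζ = 9.618/(2·17.4) = 0.2764.
%OS = 100·exp(−πζ/√(1−ζ²)) = 40.5%.

40.5%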